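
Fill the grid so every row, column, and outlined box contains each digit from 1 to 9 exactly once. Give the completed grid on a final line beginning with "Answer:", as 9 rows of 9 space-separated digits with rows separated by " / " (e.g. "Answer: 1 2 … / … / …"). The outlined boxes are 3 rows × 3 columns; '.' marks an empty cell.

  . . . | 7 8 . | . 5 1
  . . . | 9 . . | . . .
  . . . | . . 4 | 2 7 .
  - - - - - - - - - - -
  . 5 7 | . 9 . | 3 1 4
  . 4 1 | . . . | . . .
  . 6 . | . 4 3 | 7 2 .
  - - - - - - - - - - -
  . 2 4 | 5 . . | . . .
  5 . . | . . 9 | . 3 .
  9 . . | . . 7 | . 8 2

Step 1. [r6c1∈{8}] r6c1 is down to just 8 ⇒ r6c1=8.
Step 2. [r5c1∈{2,3}] r5c1 is the only open cell in row 5 admitting 3, so r5c1=3.
Step 3. [r7c5∈{1,3,6}] 3 has one home in row 7: r7c5, so r7c5=3.
Step 4. [r3c4∈{1,3,6}] 3 has one home in col 4: r3c4, so r3c4=3.
Step 5. [r7c6∈{1,6,8}] in row 7, 8 fits only at r7c6, so r7c6=8.
Step 6. [r2c6∈{1,2,5,6}] across col 6, 1 lands solely at r2c6, so r2c6=1.
Step 7. [r5c6∈{2,5,6}] across col 6, 5 lands solely at r5c6 ⇒ r5c6=5.
Step 8. [r2c9∈{3,6,8}] 3 has one home in col 9: r2c9. So r2c9=3.
Step 9. [r4c1∈{2}] r4c1 is down to just 2. So r4c1=2.
Step 10. [r2c8∈{4,6}] r2c8 is the only open cell in col 8 admitting 4. So r2c8=4.
Step 11. [r4c6∈{6}] r4c6's peers cover all but 6, so r4c6=6.
Step 12. [r9c7∈{1,4,5,6}] in row 9, 5 fits only at r9c7, so r9c7=5.
Step 13. [r8c7∈{1,4,6}] col 7 places 4 nowhere but r8c7 ⇒ r8c7=4.
Step 14. [r6c3∈{9}] r6c3's peers cover all but 9, so r6c3=9.
Step 15. [r7c7∈{1,6,9}] across col 7, 1 lands solely at r7c7, so r7c7=1.
Step 16. [r1c6∈{2}] only 2 remains possible at r1c6, so r1c6=2.
Step 17. [r2c3∈{2,5,6,8}] across row 2, 2 lands solely at r2c3 ⇒ r2c3=2.
Step 18. [r3c3∈{5,6,8}] col 3 places 5 nowhere but r3c3 ⇒ r3c3=5.
Step 19. [r3c5∈{6}] r3c5 is down to just 6, so r3c5=6.
Step 20. [r9c5∈{1}] nothing but 1 survives at r9c5. So r9c5=1.
Step 21. [r8c2∈{1,7,8}] r8c2 is the only open cell in row 8 admitting 1, so r8c2=1.
Step 22. [r7c1∈{6,7}] r7c1 is the only open cell in box 7 admitting 7, so r7c1=7.
Step 23. [r2c1∈{6}] r2c1's peers cover all but 6 ⇒ r2c1=6.
Step 24. [r2c7∈{8}] only 8 remains possible at r2c7, so r2c7=8.
Step 25. [r3c9∈{9}] nothing but 9 survives at r3c9 ⇒ r3c9=9.
Step 26. [r7c9∈{6}] nothing but 6 survives at r7c9. So r7c9=6.
Step 27. [r5c7∈{6,9}] col 7 places 9 nowhere but r5c7. So r5c7=9.
Step 28. [r8c5∈{2}] r8c5's peers cover all but 2 ⇒ r8c5=2.
Step 29. [r8c4∈{6}] r8c4 has the single candidate 6, so r8c4=6.
Step 30. [r9c2∈{3}] only 3 remains possible at r9c2. So r9c2=3.
Step 31. [r5c9∈{8}] r5c9 has the single candidate 8. So r5c9=8.
Step 32. [r8c3∈{8}] r8c3 has the single candidate 8, so r8c3=8.
Step 33. [r3c2∈{8}] nothing but 8 survives at r3c2 ⇒ r3c2=8.
Step 34. [r5c4∈{2}] r5c4 is down to just 2, so r5c4=2.
Step 35. [r3c1∈{1}] nothing but 1 survives at r3c1, so r3c1=1.
Step 36. [r2c5∈{5}] only 5 remains possible at r2c5. So r2c5=5.
Step 37. [r9c4∈{4}] r9c4 has the single candidate 4 ⇒ r9c4=4.
Step 38. [r4c4∈{8}] r4c4 has the single candidate 8, so r4c4=8.
Step 39. [r5c8∈{6}] only 6 remains possible at r5c8 ⇒ r5c8=6.
Step 40. [r6c9∈{5}] r6c9 has the single candidate 5 ⇒ r6c9=5.
Step 41. [r1c3∈{3}] only 3 remains possible at r1c3. So r1c3=3.
Step 42. [r9c3∈{6}] r9c3 has the single candidate 6 ⇒ r9c3=6.
Step 43. [r5c5∈{7}] r5c5's peers cover all but 7. So r5c5=7.
Step 44. [r7c8∈{9}] r7c8's peers cover all but 9 ⇒ r7c8=9.
Step 45. [r1c2∈{9}] only 9 remains possible at r1c2 ⇒ r1c2=9.
Step 46. [r6c4∈{1}] r6c4's peers cover all but 1, so r6c4=1.
Step 47. [r8c9∈{7}] only 7 remains possible at r8c9. So r8c9=7.
Step 48. [r1c7∈{6}] nothing but 6 survives at r1c7 ⇒ r1c7=6.
Step 49. [r2c2∈{7}] nothing but 7 survives at r2c2, so r2c2=7.
Step 50. [r1c1∈{4}] nothing but 4 survives at r1c1, so r1c1=4.

Answer: 4 9 3 7 8 2 6 5 1 / 6 7 2 9 5 1 8 4 3 / 1 8 5 3 6 4 2 7 9 / 2 5 7 8 9 6 3 1 4 / 3 4 1 2 7 5 9 6 8 / 8 6 9 1 4 3 7 2 5 / 7 2 4 5 3 8 1 9 6 / 5 1 8 6 2 9 4 3 7 / 9 3 6 4 1 7 5 8 2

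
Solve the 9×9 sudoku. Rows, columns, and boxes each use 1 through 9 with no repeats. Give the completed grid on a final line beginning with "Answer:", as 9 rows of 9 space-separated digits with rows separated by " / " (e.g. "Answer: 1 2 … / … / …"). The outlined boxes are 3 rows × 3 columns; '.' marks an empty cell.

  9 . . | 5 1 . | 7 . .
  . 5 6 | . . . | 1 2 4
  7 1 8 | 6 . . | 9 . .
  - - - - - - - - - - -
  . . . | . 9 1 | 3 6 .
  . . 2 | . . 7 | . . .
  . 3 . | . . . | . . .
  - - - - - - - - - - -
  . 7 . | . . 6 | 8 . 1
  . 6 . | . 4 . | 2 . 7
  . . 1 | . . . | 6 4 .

Step 1. [r2c1∈{3}] r2c1 is down to just 3, so r2c1=3.
Step 2. [r1c3∈{4}] nothing but 4 survives at r1c3. So r1c3=4.
Step 3. [r7c1∈{2,4,5}] in row 7, 4 fits only at r7c1. So r7c1=4.
Step 4. [r9c1∈{2,5,8}] col 1 places 2 nowhere but r9c1 ⇒ r9c1=2.
Step 5. [r6c8∈{1,5,7,8,9}] across col 8, 7 lands solely at r6c8. So r6c8=7.
Step 6. [r5c8∈{1,5,8,9}] r5c8 is the only open cell in col 8 admitting 1. So r5c8=1.
Step 7. [r3c6∈{2,3,4}] 4 has one home in row 3: r3c6 ⇒ r3c6=4.
Step 8. [r3c5∈{2,3}] across row 3, 2 lands solely at r3c5. So r3c5=2.
Step 9. [r6c6∈{2,5,8}] across col 6, 2 lands solely at r6c6. So r6c6=2.
Step 10. [r1c6∈{3,8}] across box 2, 3 lands solely at r1c6 ⇒ r1c6=3.
Step 11. [r8c4∈{1,3,8,9}] in row 8, 1 fits only at r8c4, so r8c4=1.
Step 12. [r6c1∈{1,5,6,8}] 1 has one home in row 6: r6c1, so r6c1=1.
Step 13. [r5c1∈{5,6,8}] col 1 places 6 nowhere but r5c1 ⇒ r5c1=6.
Step 14. [r4c9∈{2,5,8}] 2 has one home in row 4: r4c9. So r4c9=2.
Step 15. [r6c5∈{5,6,8}] 6 has one home in row 6: r6c5. So r6c5=6.
Step 16. [r5c5∈{3,5,8}] in box 5, 5 fits only at r5c5, so r5c5=5.
Step 17. [r7c5∈{3}] r7c5's peers cover all but 3 ⇒ r7c5=3.
Step 18. [r9c9∈{3,5,9}] across row 9, 3 lands solely at r9c9 ⇒ r9c9=3.
Step 19. [r6c7∈{4,5}] in col 7, 5 fits only at r6c7, so r6c7=5.
Step 20. [r6c3∈{9}] only 9 remains possible at r6c3. So r6c3=9.
Step 21. [r7c3∈{5}] r7c3's peers cover all but 5 ⇒ r7c3=5.
Step 22. [r8c8∈{5,9}] across box 9, 5 lands solely at r8c8. So r8c8=5.
Step 23. [r8c6∈{8,9}] 9 has one home in row 8: r8c6 ⇒ r8c6=9.
Step 24. [r6c4∈{4,8}] 4 has one home in row 6: r6c4. So r6c4=4.
Step 25. [r4c4∈{8}] only 8 remains possible at r4c4, so r4c4=8.
Step 26. [r5c2∈{4,8}] 8 has one home in box 4: r5c2. So r5c2=8.
Step 27. [r2c6∈{8}] r2c6 has the single candidate 8. So r2c6=8.
Step 28. [r9c4∈{7}] r9c4 has the single candidate 7 ⇒ r9c4=7.
Step 29. [r6c9∈{8}] nothing but 8 survives at r6c9. So r6c9=8.
Step 30. [r9c6∈{5}] r9c6's peers cover all but 5 ⇒ r9c6=5.
Step 31. [r5c7∈{4}] r5c7's peers cover all but 4 ⇒ r5c7=4.
Step 32. [r8c3∈{3}] r8c3's peers cover all but 3, so r8c3=3.
Step 33. [r3c9∈{5}] r3c9's peers cover all but 5, so r3c9=5.
Step 34. [r4c3∈{7}] r4c3 is down to just 7, so r4c3=7.
Step 35. [r1c9∈{6}] r1c9 has the single candidate 6 ⇒ r1c9=6.
Step 36. [r1c8∈{8}] r1c8 is down to just 8 ⇒ r1c8=8.
Step 37. [r5c9∈{9}] only 9 remains possible at r5c9. So r5c9=9.
Step 38. [r4c1∈{5}] only 5 remains possible at r4c1 ⇒ r4c1=5.
Step 39. [r2c4∈{9}] nothing but 9 survives at r2c4. So r2c4=9.
Step 40. [r9c2∈{9}] r9c2 has the single candidate 9. So r9c2=9.
Step 41. [r9c5∈{8}] r9c5 has the single candidate 8 ⇒ r9c5=8.
Step 42. [r1c2∈{2}] nothing but 2 survives at r1c2, so r1c2=2.
Step 43. [r7c4∈{2}] nothing but 2 survives at r7c4, so r7c4=2.
Step 44. [r5c4∈{3}] only 3 remains possible at r5c4, so r5c4=3.
Step 45. [r3c8∈{3}] r3c8 has the single candidate 3, so r3c8=3.
Step 46. [r4c2∈{4}] nothing but 4 survives at r4c2, so r4c2=4.
Step 47. [r8c1∈{8}] r8c1's peers cover all but 8. So r8c1=8.
Step 48. [r7c8∈{9}] nothing but 9 survives at r7c8, so r7c8=9.
Step 49. [r2c5∈{7}] only 7 remains possible at r2c5 ⇒ r2c5=7.

Answer: 9 2 4 5 1 3 7 8 6 / 3 5 6 9 7 8 1 2 4 / 7 1 8 6 2 4 9 3 5 / 5 4 7 8 9 1 3 6 2 / 6 8 2 3 5 7 4 1 9 / 1 3 9 4 6 2 5 7 8 / 4 7 5 2 3 6 8 9 1 / 8 6 3 1 4 9 2 5 7 / 2 9 1 7 8 5 6 4 3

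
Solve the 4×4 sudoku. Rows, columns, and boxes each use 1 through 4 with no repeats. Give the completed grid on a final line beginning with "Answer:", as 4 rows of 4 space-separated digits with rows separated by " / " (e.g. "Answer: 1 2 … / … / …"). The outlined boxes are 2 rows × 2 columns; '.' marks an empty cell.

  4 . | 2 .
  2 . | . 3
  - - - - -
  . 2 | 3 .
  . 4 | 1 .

Step 1. [r1c2∈{1,3}] r1c2 is the only open cell in row 1 admitting 3. So r1c2=3.
Step 2. [r2c3∈{4}] r2c3 is down to just 4, so r2c3=4.
Step 3. [r4c1∈{3}] r4c1 is down to just 3, so r4c1=3.
Step 4. [r4c4∈{2}] r4c4 has the single candidate 2. So r4c4=2.
Step 5. [r3c4∈{4}] r3c4 has the single candidate 4, so r3c4=4.
Step 6. [r2c2∈{1}] only 1 remains possible at r2c2 ⇒ r2c2=1.
Step 7. [r1c4∈{1}] only 1 remains possible at r1c4. So r1c4=1.
Step 8. [r3c1∈{1}] r3c1 is down to just 1 ⇒ r3c1=1.

Answer: 4 3 2 1 / 2 1 4 3 / 1 2 3 4 / 3 4 1 2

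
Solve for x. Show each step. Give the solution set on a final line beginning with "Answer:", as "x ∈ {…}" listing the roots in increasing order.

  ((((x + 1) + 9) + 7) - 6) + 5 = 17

Step 1. [((((x + 1) + 9) + 7) - 6) + 5 = 17] subtract 5: x sits inside (… + 5). So sub: (((x + 1) + 9) + 7) - 6 = 12.
Step 2. [(((x + 1) + 9) + 7) - 6 = 12] -6 is outermost — add 6 both sides ⇒ sub: ((x + 1) + 9) + 7 = 18.
Step 3. [((x + 1) + 9) + 7 = 18] peel the +7: subtract 7 from each side ⇒ sub: (x + 1) + 9 = 11.
Step 4. [(x + 1) + 9 = 11] peel the +9: subtract 9 from each side. So sub: x + 1 = 2.
Step 5. [x + 1 = 2] subtract 1: x sits inside (… + 1). So sub: x = 1.

Answer: x ∈ {1}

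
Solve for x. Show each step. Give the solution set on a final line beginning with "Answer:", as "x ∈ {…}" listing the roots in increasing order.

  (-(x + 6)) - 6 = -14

Step 1. [(-(x + 6)) - 6 = -14] peel the -6: add 6 from each side. So sub: -(x + 6) = -8.
Step 2. [-(x + 6) = -8] LHS negated; negate both sides. So neg: x + 6 = 8.
Step 3. [x + 6 = 8] subtract 6: x sits inside (… + 6). So sub: x = 2.

Answer: x ∈ {2}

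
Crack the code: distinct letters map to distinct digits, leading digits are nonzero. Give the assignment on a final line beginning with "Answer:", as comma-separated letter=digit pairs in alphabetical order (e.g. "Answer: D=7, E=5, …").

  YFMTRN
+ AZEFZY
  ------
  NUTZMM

Step 1. [col 1: N + Y ≡ M (mod 10)] Y=1 is one option consistent with column 1 (N + Y ≡ M (mod 10), carry-in 0) — take it, so Y=1.
Step 2. [col 1: N + Y ≡ M (mod 10)] M=6 is one option consistent with column 1 (N + Y ≡ M (mod 10), carry-in 0) — take it. So M=6.
Step 3. [col 1: N + Y ≡ M (mod 10)] from column 1 (Y=1, M=6, carry-in 0, digits 1,6 already taken and all letters distinct): N must equal 5. So N=5.
Step 4. [col 2: R + Z ≡ M (mod 10)] Z=7 is one option consistent with column 2 (R + Z ≡ M (mod 10), carry-in 0) — take it. So Z=7.
Step 5. [col 2: R + Z ≡ M (mod 10)] in column 2 we have R+Z≡M with carry-in 0; given Z=7, M=6 and digits 1,5,6,7 already taken and all letters distinct, that pins R to 9, so R=9.
Step 6. [col 3: T + F ≡ Z (mod 10)] no forcing yet in column 3 (carry-in 1); F=2 is free and consistent — try it ⇒ F=2.
Step 7. [col 3: T + F ≡ Z (mod 10)] from column 3 (F=2, Z=7, carry-in 1, digits 1,2,5,6,7,9 already taken and all letters distinct): T must equal 4, so T=4.
Step 8. [col 4: M + E ≡ T (mod 10)] from column 4 (M=6, T=4, carry-in 0, digits 1,2,4,5,6,7,9 already taken and all letters distinct): E must equal 8. So E=8.
Step 9. [col 5: F + Z ≡ U (mod 10)] from column 5 (F=2, Z=7, carry-in 1, digits 1,2,4,5,6,7,8,9 already taken and all letters distinct): U must equal 0. So U=0.
Step 10. [col 6: Y + A ≡ N (mod 10)] in column 6 we have Y+A≡N with carry-in 1; given Y=1, N=5 and digits 0,1,2,4,5,6,7,8,9 already taken and all letters distinct, that pins A to 3. So A=3.

Answer: A=3, E=8, F=2, M=6, N=5, R=9, T=4, U=0, Y=1, Z=7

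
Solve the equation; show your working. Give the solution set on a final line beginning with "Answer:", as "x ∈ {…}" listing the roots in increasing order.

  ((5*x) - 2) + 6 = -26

Step 1. [((5*x) - 2) + 6 = -26] the outer +6 inverts by subtracting 6 ⇒ sub: (5*x) - 2 = -32.
Step 2. [(5*x) - 2 = -32] -2 is outermost — add 2 both sides ⇒ sub: 5*x = -30.
Step 3. [5*x = -30] 5 out front; divide by 5 ⇒ div: x = -6.

Answer: x ∈ {-6}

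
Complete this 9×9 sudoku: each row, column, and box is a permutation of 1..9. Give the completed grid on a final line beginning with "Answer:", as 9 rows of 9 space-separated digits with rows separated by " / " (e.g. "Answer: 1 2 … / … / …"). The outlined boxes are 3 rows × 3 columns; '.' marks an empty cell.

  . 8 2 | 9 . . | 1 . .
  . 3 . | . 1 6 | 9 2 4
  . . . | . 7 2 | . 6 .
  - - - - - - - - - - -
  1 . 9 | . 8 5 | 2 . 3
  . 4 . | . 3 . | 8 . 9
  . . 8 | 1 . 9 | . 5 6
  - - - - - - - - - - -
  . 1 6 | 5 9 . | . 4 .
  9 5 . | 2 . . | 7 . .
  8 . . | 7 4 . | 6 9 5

Step 1. [r7c1∈{2,3,7}] 7 has one home in row 7: r7c1 ⇒ r7c1=7.
Step 2. [r2c1∈{5}] r2c1's peers cover all but 5. So r2c1=5.
Step 3. [r8c8∈{1,3,8}] in col 8, 8 fits only at r8c8 ⇒ r8c8=8.
Step 4. [r3c4∈{3,4,8}] in col 4, 3 fits only at r3c4. So r3c4=3.
Step 5. [r4c2∈{6,7}] in col 2, 6 fits only at r4c2, so r4c2=6.
Step 6. [r5c1∈{2}] r5c1 has the single candidate 2 ⇒ r5c1=2.
Step 7. [r9c3∈{3}] r9c3 has the single candidate 3, so r9c3=3.
Step 8. [r5c6∈{7}] r5c6's peers cover all but 7. So r5c6=7.
Step 9. [r8c6∈{1,3}] across row 8, 3 lands solely at r8c6. So r8c6=3.
Step 10. [r3c1∈{4}] r3c1 has the single candidate 4. So r3c1=4.
Step 11. [r1c9∈{7}] r1c9's peers cover all but 7 ⇒ r1c9=7.
Step 12. [r9c6∈{1}] r9c6 has the single candidate 1. So r9c6=1.
Step 13. [r8c3∈{4}] only 4 remains possible at r8c3, so r8c3=4.
Step 14. [r5c4∈{6}] r5c4 is down to just 6 ⇒ r5c4=6.
Step 15. [r9c2∈{2}] r9c2 has the single candidate 2. So r9c2=2.
Step 16. [r5c8∈{1}] nothing but 1 survives at r5c8. So r5c8=1.
Step 17. [r8c5∈{6}] r8c5's peers cover all but 6, so r8c5=6.
Step 18. [r3c7∈{5}] r3c7 has the single candidate 5, so r3c7=5.
Step 19. [r5c3∈{5}] only 5 remains possible at r5c3, so r5c3=5.
Step 20. [r7c9∈{2}] r7c9 is down to just 2 ⇒ r7c9=2.
Step 21. [r1c8∈{3}] r1c8 is down to just 3, so r1c8=3.
Step 22. [r6c1∈{3}] r6c1 has the single candidate 3. So r6c1=3.
Step 23. [r2c3∈{7}] r2c3 is down to just 7 ⇒ r2c3=7.
Step 24. [r6c7∈{4}] r6c7 has the single candidate 4 ⇒ r6c7=4.
Step 25. [r6c5∈{2}] nothing but 2 survives at r6c5 ⇒ r6c5=2.
Step 26. [r1c6∈{4}] r1c6 is down to just 4 ⇒ r1c6=4.
Step 27. [r1c1∈{6}] only 6 remains possible at r1c1 ⇒ r1c1=6.
Step 28. [r3c9∈{8}] r3c9 has the single candidate 8. So r3c9=8.
Step 29. [r6c2∈{7}] r6c2 has the single candidate 7. So r6c2=7.
Step 30. [r2c4∈{8}] only 8 remains possible at r2c4, so r2c4=8.
Step 31. [r3c2∈{9}] r3c2's peers cover all but 9 ⇒ r3c2=9.
Step 32. [r4c4∈{4}] nothing but 4 survives at r4c4 ⇒ r4c4=4.
Step 33. [r4c8∈{7}] nothing but 7 survives at r4c8. So r4c8=7.
Step 34. [r7c7∈{3}] r7c7's peers cover all but 3 ⇒ r7c7=3.
Step 35. [r7c6∈{8}] r7c6's peers cover all but 8 ⇒ r7c6=8.
Step 36. [r8c9∈{1}] r8c9 is down to just 1, so r8c9=1.
Step 37. [r3c3∈{1}] only 1 remains possible at r3c3 ⇒ r3c3=1.
Step 38. [r1c5∈{5}] nothing but 5 survives at r1c5, so r1c5=5.

Answer: 6 8 2 9 5 4 1 3 7 / 5 3 7 8 1 6 9 2 4 / 4 9 1 3 7 2 5 6 8 / 1 6 9 4 8 5 2 7 3 / 2 4 5 6 3 7 8 1 9 / 3 7 8 1 2 9 4 5 6 / 7 1 6 5 9 8 3 4 2 / 9 5 4 2 6 3 7 8 1 / 8 2 3 7 4 1 6 9 5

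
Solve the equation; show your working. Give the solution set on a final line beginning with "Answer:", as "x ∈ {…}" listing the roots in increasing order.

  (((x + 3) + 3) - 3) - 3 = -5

Step 1. [(((x + 3) + 3) - 3) - 3 = -5] -3 is outermost — add 3 both sides ⇒ sub: ((x + 3) + 3) - 3 = -2.
Step 2. [((x + 3) + 3) - 3 = -2] add 3: x sits inside (… - 3) ⇒ sub: (x + 3) + 3 = 1.
Step 3. [(x + 3) + 3 = 1] 3 comes off first (subtract 3) ⇒ sub: x + 3 = -2.
Step 4. [x + 3 = -2] peel the +3: subtract 3 from each side ⇒ sub: x = -5.

Answer: x ∈ {-5}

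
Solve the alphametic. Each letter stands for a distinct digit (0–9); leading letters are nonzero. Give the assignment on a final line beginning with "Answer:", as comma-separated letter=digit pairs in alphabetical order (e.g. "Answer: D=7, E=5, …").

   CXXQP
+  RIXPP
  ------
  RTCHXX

Step 1. [R] R is the leading digit of a 6-digit sum of two 5-digit numbers; the final carry is exactly 1. So R=1.
Step 2. [col 1: P + P ≡ X (mod 10)] P=8 is one option consistent with column 1 (P + P ≡ X (mod 10), carry-in 0) — take it. So P=8.
Step 3. [col 1: P + P ≡ X (mod 10)] from column 1 (P=8, carry-in 0, digits 1,8 already taken and all letters distinct): X must equal 6, so X=6.
Step 4. [col 2: Q + P ≡ X (mod 10)] column 2: given P=8, X=6, carry-in 1, and digits 1,6,8 already taken and all letters distinct, Q+P≡X (mod 10) forces Q=7, so Q=7.
Step 5. [col 3: X + X ≡ H (mod 10)] column 3 reads X+X+carry(1)=H with X=6; with digits 1,6,7,8 already taken and all letters distinct, the only value for H is 3, so H=3.
Step 6. [col 4: X + I ≡ C (mod 10)] column 4 (X + I ≡ C (mod 10), carry-in 1) doesn't pin I yet; pick I=2 and continue ⇒ I=2.
Step 7. [col 4: X + I ≡ C (mod 10)] from column 4 (X=6, I=2, carry-in 1, digits 1,2,3,6,7,8 already taken and all letters distinct): C must equal 9 ⇒ C=9.
Step 8. [col 5: C + R ≡ T (mod 10)] column 5: given C=9, R=1, carry-in 0, and digits 1,2,3,6,7,8,9 already taken and all letters distinct, C+R≡T (mod 10) forces T=0 ⇒ T=0.

Answer: C=9, H=3, I=2, P=8, Q=7, R=1, T=0, X=6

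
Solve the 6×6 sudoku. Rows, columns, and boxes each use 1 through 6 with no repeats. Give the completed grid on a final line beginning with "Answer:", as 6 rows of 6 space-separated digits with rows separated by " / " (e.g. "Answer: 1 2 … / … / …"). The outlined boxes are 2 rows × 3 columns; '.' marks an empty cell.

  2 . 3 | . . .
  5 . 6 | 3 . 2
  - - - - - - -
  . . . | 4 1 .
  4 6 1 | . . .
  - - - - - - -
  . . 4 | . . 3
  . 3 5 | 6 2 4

Step 1. [r4c6∈{5}] r4c6's peers cover all but 5, so r4c6=5.
Step 2. [r5c4∈{1,5}] 1 has one home in box 6: r5c4. So r5c4=1.
Step 3. [r1c5∈{4,5,6}] col 5 places 6 nowhere but r1c5 ⇒ r1c5=6.
Step 4. [r1c2∈{1,4}] 4 has one home in row 1: r1c2. So r1c2=4.
Step 5. [r5c2∈{2}] r5c2 has the single candidate 2. So r5c2=2.
Step 6. [r6c1∈{1}] r6c1's peers cover all but 1. So r6c1=1.
Step 7. [r3c1∈{3}] r3c1's peers cover all but 3 ⇒ r3c1=3.
Step 8. [r5c5∈{5}] only 5 remains possible at r5c5. So r5c5=5.
Step 9. [r3c2∈{5}] r3c2's peers cover all but 5. So r3c2=5.
Step 10. [r2c2∈{1}] r2c2 has the single candidate 1. So r2c2=1.
Step 11. [r4c5∈{3}] r4c5 has the single candidate 3. So r4c5=3.
Step 12. [r1c6∈{1}] nothing but 1 survives at r1c6. So r1c6=1.
Step 13. [r3c3∈{2}] nothing but 2 survives at r3c3. So r3c3=2.
Step 14. [r5c1∈{6}] r5c1's peers cover all but 6 ⇒ r5c1=6.
Step 15. [r3c6∈{6}] r3c6 is down to just 6 ⇒ r3c6=6.
Step 16. [r4c4∈{2}] r4c4 is down to just 2 ⇒ r4c4=2.
Step 17. [r2c5∈{4}] only 4 remains possible at r2c5, so r2c5=4.
Step 18. [r1c4∈{5}] r1c4 has the single candidate 5 ⇒ r1c4=5.

Answer: 2 4 3 5 6 1 / 5 1 6 3 4 2 / 3 5 2 4 1 6 / 4 6 1 2 3 5 / 6 2 4 1 5 3 / 1 3 5 6 2 4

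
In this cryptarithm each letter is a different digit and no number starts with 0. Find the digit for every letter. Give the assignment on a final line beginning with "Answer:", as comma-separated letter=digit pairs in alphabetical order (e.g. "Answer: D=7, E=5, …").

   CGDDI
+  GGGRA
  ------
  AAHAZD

Step 1. [col 1: I + A ≡ D (mod 10)] several values work for D in column 1 (I + A ≡ D (mod 10), carry-in 0); try D=8. So D=8.
Step 2. [col 1: I + A ≡ D (mod 10)] column 1 (I + A ≡ D (mod 10), carry-in 0) doesn't pin A yet; pick A=1 and continue. So A=1.
Step 3. [col 1: I + A ≡ D (mod 10)] from column 1 (A=1, D=8, carry-in 0, digits 1,8 already taken and all letters distinct): I must equal 7. So I=7.
Step 4. [col 2: D + R ≡ Z (mod 10)] Z=4 is one option consistent with column 2 (D + R ≡ Z (mod 10), carry-in 0) — take it, so Z=4.
Step 5. [col 2: D + R ≡ Z (mod 10)] column 2 reads D+R+carry(0)=Z with D=8, Z=4; with digits 1,4,7,8 already taken and all letters distinct, the only value for R is 6, so R=6.
Step 6. [col 3: D + G ≡ A (mod 10)] from column 3 (D=8, A=1, carry-in 1, digits 1,4,6,7,8 already taken and all letters distinct): G must equal 2, so G=2.
Step 7. [col 4: G + G ≡ H (mod 10)] column 4: given G=2, carry-in 1, and digits 1,2,4,6,7,8 already taken and all letters distinct, G+G≡H (mod 10) forces H=5. So H=5.
Step 8. [col 5: C + G ≡ A (mod 10)] from column 5 (G=2, A=1, carry-in 0, digits 1,2,4,5,6,7,8 already taken and all letters distinct): C must equal 9 ⇒ C=9.

Answer: A=1, C=9, D=8, G=2, H=5, I=7, R=6, Z=4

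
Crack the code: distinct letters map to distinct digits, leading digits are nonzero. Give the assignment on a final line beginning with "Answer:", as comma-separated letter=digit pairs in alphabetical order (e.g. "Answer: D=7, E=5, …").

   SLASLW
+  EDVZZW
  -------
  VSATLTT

Step 1. [col 1: W + W ≡ T (mod 10)] W=6 is one option consistent with column 1 (W + W ≡ T (mod 10), carry-in 0) — take it. So W=6.
Step 2. [col 1: W + W ≡ T (mod 10)] column 1 reads W+W+carry(0)=T with W=6; with digits 6 already taken and all letters distinct, the only value for T is 2. So T=2.
Step 3. [col 2: L + Z ≡ T (mod 10)] column 2 (L + Z ≡ T (mod 10), carry-in 1) doesn't pin Z yet; pick Z=8 and continue. So Z=8.
Step 4. [V] the sum has 7 digits but both addends have 6; that extra leading digit V is the final carry, namely 1. So V=1.
Step 5. [col 2: L + Z ≡ T (mod 10)] from column 2 (Z=8, T=2, carry-in 1, digits 1,2,6,8 already taken and all letters distinct): L must equal 3 ⇒ L=3.
Step 6. [col 3: S + Z ≡ L (mod 10)] in column 3 we have S+Z≡L with carry-in 1; given Z=8, L=3 and digits 1,2,3,6,8 already taken and all letters distinct, that pins S to 4 ⇒ S=4.
Step 7. [col 4: A + V ≡ T (mod 10)] from column 4 (V=1, T=2, carry-in 1, digits 1,2,3,4,6,8 already taken and all letters distinct): A must equal 0 ⇒ A=0.
Step 8. [col 5: L + D ≡ A (mod 10)] from column 5 (L=3, A=0, carry-in 0, digits 0,1,2,3,4,6,8 already taken and all letters distinct): D must equal 7, so D=7.
Step 9. [col 6: S + E ≡ S (mod 10)] column 6 reads S+E+carry(1)=S with S=4; with digits 0,1,2,3,4,6,7,8 already taken and all letters distinct, the only value for E is 9, so E=9.

Answer: A=0, D=7, E=9, L=3, S=4, T=2, V=1, W=6, Z=8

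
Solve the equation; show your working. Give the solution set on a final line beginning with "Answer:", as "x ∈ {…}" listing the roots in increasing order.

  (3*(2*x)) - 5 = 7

Step 1. [(3*(2*x)) - 5 = 7] the outer -5 inverts by adding 5, so sub: 3*(2*x) = 12.
Step 2. [3*(2*x) = 12] LHS = 3·(…); ÷3 both sides ⇒ div: 2*x = 4.
Step 3. [2*x = 4] 2·(inner) — divide through by 2 ⇒ div: x = 2.

Answer: x ∈ {2}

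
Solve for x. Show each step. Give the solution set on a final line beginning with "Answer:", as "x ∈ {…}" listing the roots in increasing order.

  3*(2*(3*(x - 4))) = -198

Step 1. [3*(2*(3*(x - 4))) = -198] LHS = 3·(…); ÷3 both sides. So div: 2*(3*(x - 4)) = -66.
Step 2. [2*(3*(x - 4)) = -66] 2·(inner) — divide through by 2 ⇒ div: 3*(x - 4) = -33.
Step 3. [3*(x - 4) = -33] LHS = 3·(…); ÷3 both sides, so div: x - 4 = -11.
Step 4. [x - 4 = -11] add 4: x sits inside (… - 4) ⇒ sub: x = -7.

Answer: x ∈ {-7}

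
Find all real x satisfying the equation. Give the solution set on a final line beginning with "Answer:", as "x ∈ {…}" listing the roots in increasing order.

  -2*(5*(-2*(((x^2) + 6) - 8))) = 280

Step 1. [-2*(5*(-2*(((x^2) + 6) - 8))) = 280] leading coefficient -2: divide by -2, so div: 5*(-2*(((x^2) + 6) - 8)) = -140.
Step 2. [5*(-2*(((x^2) + 6) - 8)) = -140] 5 out front; divide by 5. So div: -2*(((x^2) + 6) - 8) = -28.
Step 3. [-2*(((x^2) + 6) - 8) = -28] LHS = -2·(…); ÷-2 both sides. So div: ((x^2) + 6) - 8 = 14.
Step 4. [((x^2) + 6) - 8 = 14] the outer -8 inverts by adding 8. So sub: (x^2) + 6 = 22.
Step 5. [(x^2) + 6 = 22] +6 is outermost — subtract 6 both sides, so sub: x^2 = 16.
Step 6. [x^2 = 16] √ both sides: 16 ≥ 0 gives two branches, so sqrt: x = 4 or -4.

Answer: x ∈ {-4, 4}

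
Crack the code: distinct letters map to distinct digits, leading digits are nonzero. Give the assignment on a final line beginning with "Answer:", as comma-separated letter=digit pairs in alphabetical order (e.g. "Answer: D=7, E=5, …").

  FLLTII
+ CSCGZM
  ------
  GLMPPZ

Step 1. [col 1: I + M ≡ Z (mod 10)] column 1 (I + M ≡ Z (mod 10), carry-in 0) doesn't pin M yet; pick M=7 and continue. So M=7.
Step 2. [col 1: I + M ≡ Z (mod 10)] Z=8 is one option consistent with column 1 (I + M ≡ Z (mod 10), carry-in 0) — take it ⇒ Z=8.
Step 3. [col 1: I + M ≡ Z (mod 10)] column 1 reads I+M+carry(0)=Z with M=7, Z=8; with digits 7,8 already taken and all letters distinct, the only value for I is 1 ⇒ I=1.
Step 4. [col 2: I + Z ≡ P (mod 10)] column 2: given I=1, Z=8, carry-in 0, and digits 1,7,8 already taken and all letters distinct, I+Z≡P (mod 10) forces P=9, so P=9.
Step 5. [col 3: T + G ≡ P (mod 10)] G=6 is one option consistent with column 3 (T + G ≡ P (mod 10), carry-in 0) — take it ⇒ G=6.
Step 6. [col 3: T + G ≡ P (mod 10)] in column 3 we have T+G≡P with carry-in 0; given G=6, P=9 and digits 1,6,7,8,9 already taken and all letters distinct, that pins T to 3 ⇒ T=3.
Step 7. [col 4: L + C ≡ M (mod 10)] column 4 (L + C ≡ M (mod 10), carry-in 0) doesn't pin C yet; pick C=2 and continue, so C=2.
Step 8. [col 4: L + C ≡ M (mod 10)] column 4 reads L+C+carry(0)=M with C=2, M=7; with digits 1,2,3,6,7,8,9 already taken and all letters distinct, the only value for L is 5 ⇒ L=5.
Step 9. [col 5: L + S ≡ L (mod 10)] column 5 reads L+S+carry(0)=L with L=5; with digits 1,2,3,5,6,7,8,9 already taken and all letters distinct, the only value for S is 0 ⇒ S=0.
Step 10. [col 6: F + C ≡ G (mod 10)] from column 6 (C=2, G=6, carry-in 0, digits 0,1,2,3,5,6,7,8,9 already taken and all letters distinct): F must equal 4, so F=4.

Answer: C=2, F=4, G=6, I=1, L=5, M=7, P=9, S=0, T=3, Z=8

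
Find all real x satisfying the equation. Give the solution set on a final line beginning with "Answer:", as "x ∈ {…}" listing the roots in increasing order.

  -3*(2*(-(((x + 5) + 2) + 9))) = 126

Step 1. [-3*(2*(-(((x + 5) + 2) + 9))) = 126] -3 out front; divide by -3. So div: 2*(-(((x + 5) + 2) + 9)) = -42.
Step 2. [2*(-(((x + 5) + 2) + 9)) = -42] 2·(inner) — divide through by 2, so div: -(((x + 5) + 2) + 9) = -21.
Step 3. [-(((x + 5) + 2) + 9) = -21] flip signs both sides, so neg: ((x + 5) + 2) + 9 = 21.
Step 4. [((x + 5) + 2) + 9 = 21] +9 is outermost — subtract 9 both sides. So sub: (x + 5) + 2 = 12.
Step 5. [(x + 5) + 2 = 12] +2 is outermost — subtract 2 both sides ⇒ sub: x + 5 = 10.
Step 6. [x + 5 = 10] the outer +5 inverts by subtracting 5, so sub: x = 5.

Answer: x ∈ {5}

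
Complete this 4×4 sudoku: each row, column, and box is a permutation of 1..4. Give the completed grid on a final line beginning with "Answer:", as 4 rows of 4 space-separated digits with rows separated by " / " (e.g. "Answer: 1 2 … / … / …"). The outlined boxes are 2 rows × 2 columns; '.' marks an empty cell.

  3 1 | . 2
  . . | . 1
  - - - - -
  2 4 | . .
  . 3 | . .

Step 1. [r2c3∈{3,4}] in row 2, 3 fits only at r2c3 ⇒ r2c3=3.
Step 2. [r4c3∈{1,2,4}] in row 4, 2 fits only at r4c3. So r4c3=2.
Step 3. [r3c4∈{3}] r3c4 is down to just 3 ⇒ r3c4=3.
Step 4. [r4c4∈{4}] only 4 remains possible at r4c4. So r4c4=4.
Step 5. [r2c1∈{4}] only 4 remains possible at r2c1, so r2c1=4.
Step 6. [r4c1∈{1}] r4c1's peers cover all but 1 ⇒ r4c1=1.
Step 7. [r3c3∈{1}] r3c3 has the single candidate 1. So r3c3=1.
Step 8. [r2c2∈{2}] only 2 remains possible at r2c2. So r2c2=2.
Step 9. [r1c3∈{4}] r1c3's peers cover all but 4, so r1c3=4.

Answer: 3 1 4 2 / 4 2 3 1 / 2 4 1 3 / 1 3 2 4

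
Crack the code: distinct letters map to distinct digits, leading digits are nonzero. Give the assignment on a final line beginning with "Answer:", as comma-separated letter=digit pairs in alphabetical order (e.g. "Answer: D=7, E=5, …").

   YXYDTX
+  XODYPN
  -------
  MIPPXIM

Step 1. [col 1: X + N ≡ M (mod 10)] several values work for M in column 1 (X + N ≡ M (mod 10), carry-in 0); try M=1 ⇒ M=1.
Step 2. [col 1: X + N ≡ M (mod 10)] no forcing yet in column 1 (carry-in 0); N=3 is free and consistent — try it. So N=3.
Step 3. [col 1: X + N ≡ M (mod 10)] column 1: given N=3, M=1, carry-in 0, and digits 1,3 already taken and all letters distinct, X+N≡M (mod 10) forces X=8, so X=8.
Step 4. [col 2: T + P ≡ I (mod 10)] several values work for T in column 2 (T + P ≡ I (mod 10), carry-in 1); try T=6, so T=6.
Step 5. [col 2: T + P ≡ I (mod 10)] no forcing yet in column 2 (carry-in 1); I=4 is free and consistent — try it, so I=4.
Step 6. [col 2: T + P ≡ I (mod 10)] from column 2 (T=6, I=4, carry-in 1, digits 1,3,4,6,8 already taken and all letters distinct): P must equal 7. So P=7.
Step 7. [col 3: D + Y ≡ X (mod 10)] no forcing yet in column 3 (carry-in 1); D=2 is free and consistent — try it, so D=2.
Step 8. [col 3: D + Y ≡ X (mod 10)] column 3: given D=2, X=8, carry-in 1, and digits 1,2,3,4,6,7,8 already taken and all letters distinct, D+Y≡X (mod 10) forces Y=5, so Y=5.
Step 9. [col 5: X + O ≡ P (mod 10)] column 5: given X=8, P=7, carry-in 0, and digits 1,2,3,4,5,6,7,8 already taken and all letters distinct, X+O≡P (mod 10) forces O=9 ⇒ O=9.

Answer: D=2, I=4, M=1, N=3, O=9, P=7, T=6, X=8, Y=5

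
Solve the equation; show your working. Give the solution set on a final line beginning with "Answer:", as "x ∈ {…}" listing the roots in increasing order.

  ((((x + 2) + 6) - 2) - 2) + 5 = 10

Step 1. [((((x + 2) + 6) - 2) - 2) + 5 = 10] subtract 5: x sits inside (… + 5), so sub: (((x + 2) + 6) - 2) - 2 = 5.
Step 2. [(((x + 2) + 6) - 2) - 2 = 5] -2 is outermost — add 2 both sides. So sub: ((x + 2) + 6) - 2 = 7.
Step 3. [((x + 2) + 6) - 2 = 7] -2 is outermost — add 2 both sides, so sub: (x + 2) + 6 = 9.
Step 4. [(x + 2) + 6 = 9] 6 comes off first (subtract 6), so sub: x + 2 = 3.
Step 5. [x + 2 = 3] the outer +2 inverts by subtracting 2 ⇒ sub: x = 1.

Answer: x ∈ {1}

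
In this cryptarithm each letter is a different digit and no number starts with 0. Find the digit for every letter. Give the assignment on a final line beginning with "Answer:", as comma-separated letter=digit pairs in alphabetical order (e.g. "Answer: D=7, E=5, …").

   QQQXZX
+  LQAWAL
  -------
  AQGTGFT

Step 1. [A] the sum has 7 digits but both addends have 6; that extra leading digit A is the final carry, namely 1, so A=1.
Step 2. [col 1: X + L ≡ T (mod 10)] no forcing yet in column 1 (carry-in 0); L=9 is free and consistent — try it. So L=9.
Step 3. [col 1: X + L ≡ T (mod 10)] column 1 (X + L ≡ T (mod 10), carry-in 0) doesn't pin X yet; pick X=8 and continue. So X=8.
Step 4. [col 1: X + L ≡ T (mod 10)] in column 1 we have X+L≡T with carry-in 0; given X=8, L=9 and digits 1,8,9 already taken and all letters distinct, that pins T to 7, so T=7.
Step 5. [col 2: Z + A ≡ F (mod 10)] column 2 (Z + A ≡ F (mod 10), carry-in 1) doesn't pin Z yet; pick Z=4 and continue, so Z=4.
Step 6. [col 2: Z + A ≡ F (mod 10)] column 2: given Z=4, A=1, carry-in 1, and digits 1,4,7,8,9 already taken and all letters distinct, Z+A≡F (mod 10) forces F=6, so F=6.
Step 7. [col 3: X + W ≡ G (mod 10)] column 3 (X + W ≡ G (mod 10), carry-in 0) doesn't pin G yet; pick G=0 and continue, so G=0.
Step 8. [col 3: X + W ≡ G (mod 10)] column 3: given X=8, G=0, carry-in 0, and digits 0,1,4,6,7,8,9 already taken and all letters distinct, X+W≡G (mod 10) forces W=2, so W=2.
Step 9. [col 4: Q + A ≡ T (mod 10)] in column 4 we have Q+A≡T with carry-in 1; given A=1, T=7 and digits 0,1,2,4,6,7,8,9 already taken and all letters distinct, that pins Q to 5. So Q=5.

Answer: A=1, F=6, G=0, L=9, Q=5, T=7, W=2, X=8, Z=4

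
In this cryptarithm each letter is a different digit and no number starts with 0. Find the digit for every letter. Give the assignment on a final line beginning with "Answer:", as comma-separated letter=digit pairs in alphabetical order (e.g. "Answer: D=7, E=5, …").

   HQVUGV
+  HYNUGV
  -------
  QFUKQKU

Step 1. [Q] Q is the leading digit of a 7-digit sum of two 6-digit numbers; the final carry is exactly 1 ⇒ Q=1.
Step 2. [col 1: V + V ≡ U (mod 10)] no forcing yet in column 1 (carry-in 0); U=0 is free and consistent — try it ⇒ U=0.
Step 3. [col 1: V + V ≡ U (mod 10)] in column 1 we have V+V≡U with carry-in 0; given U=0 and digits 0,1 already taken and all letters distinct, that pins V to 5. So V=5.
Step 4. [col 2: G + G ≡ K (mod 10)] K=7 is one option consistent with column 2 (G + G ≡ K (mod 10), carry-in 1) — take it. So K=7.
Step 5. [col 2: G + G ≡ K (mod 10)] column 2 (G + G ≡ K (mod 10), carry-in 1) doesn't pin G yet; pick G=8 and continue, so G=8.
Step 6. [col 4: V + N ≡ K (mod 10)] from column 4 (V=5, K=7, carry-in 0, digits 0,1,5,7,8 already taken and all letters distinct): N must equal 2. So N=2.
Step 7. [col 5: Q + Y ≡ U (mod 10)] column 5: given Q=1, U=0, carry-in 0, and digits 0,1,2,5,7,8 already taken and all letters distinct, Q+Y≡U (mod 10) forces Y=9 ⇒ Y=9.
Step 8. [col 6: H + H ≡ F (mod 10)] column 6: given nothing yet, carry-in 1, and digits 0,1,2,5,7,8,9 already taken and all letters distinct, H+H≡F (mod 10) forces F=3. So F=3.
Step 9. [col 6: H + H ≡ F (mod 10)] from column 6 (F=3, carry-in 1, digits 0,1,2,3,5,7,8,9 already taken and all letters distinct): H must equal 6, so H=6.

Answer: F=3, G=8, H=6, K=7, N=2, Q=1, U=0, V=5, Y=9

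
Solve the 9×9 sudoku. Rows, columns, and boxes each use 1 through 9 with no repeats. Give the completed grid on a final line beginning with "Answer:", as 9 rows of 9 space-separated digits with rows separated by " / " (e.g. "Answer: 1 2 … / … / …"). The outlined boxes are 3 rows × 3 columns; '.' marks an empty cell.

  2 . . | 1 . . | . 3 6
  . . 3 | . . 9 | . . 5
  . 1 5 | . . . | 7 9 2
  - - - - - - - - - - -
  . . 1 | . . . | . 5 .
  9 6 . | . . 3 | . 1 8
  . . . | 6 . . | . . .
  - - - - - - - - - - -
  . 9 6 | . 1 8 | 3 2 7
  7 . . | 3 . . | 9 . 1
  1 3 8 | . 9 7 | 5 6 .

Step 1. [r9c4∈{2,4}] in row 9, 2 fits only at r9c4. So r9c4=2.
Step 2. [r2c5∈{2,4,6,7,8}] r2c5 is the only open cell in row 2 admitting 2, so r2c5=2.
Step 3. [r4c4∈{4,7,8,9}] r4c4 is the only open cell in col 4 admitting 9, so r4c4=9.
Step 4. [r6c8∈{4,7}] r6c8 is the only open cell in col 8 admitting 7, so r6c8=7.
Step 5. [r9c9∈{4}] only 4 remains possible at r9c9. So r9c9=4.
Step 6. [r2c8∈{4,8}] 4 has one home in col 8: r2c8, so r2c8=4.
Step 7. [r3c5∈{3,4,6,8}] row 3 places 3 nowhere but r3c5, so r3c5=3.
Step 8. [r1c7∈{8}] r1c7 is down to just 8, so r1c7=8.
Step 9. [r6c6∈{1,2,4,5}] row 6 places 1 nowhere but r6c6 ⇒ r6c6=1.
Step 10. [r3c6∈{4,6}] in box 2, 6 fits only at r3c6, so r3c6=6.
Step 11. [r4c6∈{2,4}] 2 has one home in col 6: r4c6, so r4c6=2.
Step 12. [r4c9∈{3}] r4c9 is down to just 3. So r4c9=3.
Step 13. [r6c1∈{3,4,5,8}] r6c1 is the only open cell in row 6 admitting 3. So r6c1=3.
Step 14. [r6c2∈{2,4,5,8}] across box 4, 5 lands solely at r6c2, so r6c2=5.
Step 15. [r8c2∈{2,4}] r8c2 is the only open cell in col 2 admitting 2 ⇒ r8c2=2.
Step 16. [r8c3∈{4}] only 4 remains possible at r8c3 ⇒ r8c3=4.
Step 17. [r1c6∈{4,5}] in col 6, 4 fits only at r1c6. So r1c6=4.
Step 18. [r4c2∈{4,7,8}] in col 2, 4 fits only at r4c2. So r4c2=4.
Step 19. [r4c5∈{7,8}] 7 has one home in row 4: r4c5, so r4c5=7.
Step 20. [r2c2∈{7,8}] across col 2, 8 lands solely at r2c2. So r2c2=8.
Step 21. [r1c5∈{5}] nothing but 5 survives at r1c5. So r1c5=5.
Step 22. [r5c5∈{4}] r5c5 has the single candidate 4. So r5c5=4.
Step 23. [r5c3∈{2,7}] in row 5, 7 fits only at r5c3, so r5c3=7.
Step 24. [r5c4∈{5}] only 5 remains possible at r5c4, so r5c4=5.
Step 25. [r6c7∈{2,4}] in row 6, 4 fits only at r6c7 ⇒ r6c7=4.
Step 26. [r8c8∈{8}] nothing but 8 survives at r8c8. So r8c8=8.
Step 27. [r7c4∈{4}] r7c4 has the single candidate 4 ⇒ r7c4=4.
Step 28. [r6c9∈{9}] r6c9's peers cover all but 9 ⇒ r6c9=9.
Step 29. [r8c5∈{6}] r8c5 is down to just 6, so r8c5=6.
Step 30. [r8c6∈{5}] r8c6 is down to just 5 ⇒ r8c6=5.
Step 31. [r1c2∈{7}] only 7 remains possible at r1c2 ⇒ r1c2=7.
Step 32. [r6c5∈{8}] nothing but 8 survives at r6c5, so r6c5=8.
Step 33. [r7c1∈{5}] r7c1 has the single candidate 5, so r7c1=5.
Step 34. [r2c4∈{7}] r2c4's peers cover all but 7 ⇒ r2c4=7.
Step 35. [r5c7∈{2}] nothing but 2 survives at r5c7. So r5c7=2.
Step 36. [r1c3∈{9}] r1c3 has the single candidate 9 ⇒ r1c3=9.
Step 37. [r2c7∈{1}] r2c7's peers cover all but 1 ⇒ r2c7=1.
Step 38. [r3c4∈{8}] r3c4 is down to just 8. So r3c4=8.
Step 39. [r6c3∈{2}] r6c3 has the single candidate 2, so r6c3=2.
Step 40. [r4c7∈{6}] r4c7 has the single candidate 6 ⇒ r4c7=6.
Step 41. [r4c1∈{8}] r4c1 has the single candidate 8. So r4c1=8.
Step 42. [r3c1∈{4}] r3c1's peers cover all but 4 ⇒ r3c1=4.
Step 43. [r2c1∈{6}] nothing but 6 survives at r2c1. So r2c1=6.

Answer: 2 7 9 1 5 4 8 3 6 / 6 8 3 7 2 9 1 4 5 / 4 1 5 8 3 6 7 9 2 / 8 4 1 9 7 2 6 5 3 / 9 6 7 5 4 3 2 1 8 / 3 5 2 6 8 1 4 7 9 / 5 9 6 4 1 8 3 2 7 / 7 2 4 3 6 5 9 8 1 / 1 3 8 2 9 7 5 6 4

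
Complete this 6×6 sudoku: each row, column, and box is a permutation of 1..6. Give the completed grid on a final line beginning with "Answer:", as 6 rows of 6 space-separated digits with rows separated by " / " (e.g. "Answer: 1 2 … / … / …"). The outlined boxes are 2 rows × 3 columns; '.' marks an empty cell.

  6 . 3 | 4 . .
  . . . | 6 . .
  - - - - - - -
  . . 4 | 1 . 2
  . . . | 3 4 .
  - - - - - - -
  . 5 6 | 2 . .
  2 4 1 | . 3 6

Step 1. [r4c6∈{5}] nothing but 5 survives at r4c6, so r4c6=5.
Step 2. [r1c6∈{1}] r1c6's peers cover all but 1 ⇒ r1c6=1.
Step 3. [r1c2∈{2}] nothing but 2 survives at r1c2. So r1c2=2.
Step 4. [r2c1∈{1,4,5}] r2c1 is the only open cell in row 2 admitting 4. So r2c1=4.
Step 5. [r3c2∈{3,6}] 3 has one home in col 2: r3c2, so r3c2=3.
Step 6. [r2c3∈{5}] r2c3 has the single candidate 5, so r2c3=5.
Step 7. [r2c2∈{1}] only 1 remains possible at r2c2 ⇒ r2c2=1.
Step 8. [r5c5∈{1}] r5c5 is down to just 1 ⇒ r5c5=1.
Step 9. [r5c6∈{4}] nothing but 4 survives at r5c6 ⇒ r5c6=4.
Step 10. [r3c1∈{5}] nothing but 5 survives at r3c1 ⇒ r3c1=5.
Step 11. [r4c1∈{1}] nothing but 1 survives at r4c1, so r4c1=1.
Step 12. [r1c5∈{5}] nothing but 5 survives at r1c5 ⇒ r1c5=5.
Step 13. [r3c5∈{6}] r3c5 has the single candidate 6. So r3c5=6.
Step 14. [r6c4∈{5}] nothing but 5 survives at r6c4 ⇒ r6c4=5.
Step 15. [r4c2∈{6}] r4c2's peers cover all but 6 ⇒ r4c2=6.
Step 16. [r4c3∈{2}] only 2 remains possible at r4c3. So r4c3=2.
Step 17. [r2c5∈{2}] nothing but 2 survives at r2c5, so r2c5=2.
Step 18. [r2c6∈{3}] r2c6's peers cover all but 3, so r2c6=3.
Step 19. [r5c1∈{3}] only 3 remains possible at r5c1, so r5c1=3.

Answer: 6 2 3 4 5 1 / 4 1 5 6 2 3 / 5 3 4 1 6 2 / 1 6 2 3 4 5 / 3 5 6 2 1 4 / 2 4 1 5 3 6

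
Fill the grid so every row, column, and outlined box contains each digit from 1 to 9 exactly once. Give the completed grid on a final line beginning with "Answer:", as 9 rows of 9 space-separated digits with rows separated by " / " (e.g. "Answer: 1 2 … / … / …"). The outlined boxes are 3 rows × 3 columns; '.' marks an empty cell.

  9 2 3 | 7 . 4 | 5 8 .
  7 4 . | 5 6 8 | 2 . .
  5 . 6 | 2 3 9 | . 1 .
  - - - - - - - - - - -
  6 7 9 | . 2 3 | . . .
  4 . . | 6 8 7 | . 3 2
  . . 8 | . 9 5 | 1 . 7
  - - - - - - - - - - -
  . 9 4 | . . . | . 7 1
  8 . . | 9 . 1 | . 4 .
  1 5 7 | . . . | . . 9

Step 1. [r8c9∈{3,5,6}] box 9 places 5 nowhere but r8c9. So r8c9=5.
Step 2. [r8c2∈{3,6}] across col 2, 6 lands solely at r8c2. So r8c2=6.
Step 3. [r7c1∈{2,3}] across box 7, 3 lands solely at r7c1, so r7c1=3.
Step 4. [r9c4∈{3,4,8}] r9c4 is the only open cell in col 4 admitting 3, so r9c4=3.
Step 5. [r9c7∈{6,8}] in row 9, 8 fits only at r9c7. So r9c7=8.
Step 6. [r4c7∈{4}] r4c7 has the single candidate 4, so r4c7=4.
Step 7. [r9c8∈{2,6}] across col 8, 2 lands solely at r9c8, so r9c8=2.
Step 8. [r2c3∈{1}] only 1 remains possible at r2c3, so r2c3=1.
Step 9. [r7c7∈{6}] r7c7 has the single candidate 6 ⇒ r7c7=6.
Step 10. [r2c9∈{3}] r2c9 is down to just 3 ⇒ r2c9=3.
Step 11. [r6c8∈{6}] nothing but 6 survives at r6c8. So r6c8=6.
Step 12. [r6c1∈{2}] r6c1 has the single candidate 2, so r6c1=2.
Step 13. [r9c5∈{4}] nothing but 4 survives at r9c5 ⇒ r9c5=4.
Step 14. [r8c3∈{2}] r8c3 is down to just 2, so r8c3=2.
Step 15. [r7c5∈{5}] only 5 remains possible at r7c5 ⇒ r7c5=5.
Step 16. [r1c5∈{1}] r1c5 is down to just 1. So r1c5=1.
Step 17. [r7c6∈{2}] nothing but 2 survives at r7c6. So r7c6=2.
Step 18. [r5c3∈{5}] r5c3 has the single candidate 5, so r5c3=5.
Step 19. [r2c8∈{9}] nothing but 9 survives at r2c8 ⇒ r2c8=9.
Step 20. [r5c7∈{9}] r5c7 is down to just 9. So r5c7=9.
Step 21. [r3c2∈{8}] only 8 remains possible at r3c2, so r3c2=8.
Step 22. [r8c7∈{3}] nothing but 3 survives at r8c7. So r8c7=3.
Step 23. [r4c8∈{5}] r4c8 has the single candidate 5. So r4c8=5.
Step 24. [r7c4∈{8}] r7c4's peers cover all but 8. So r7c4=8.
Step 25. [r1c9∈{6}] r1c9 is down to just 6. So r1c9=6.
Step 26. [r6c4∈{4}] nothing but 4 survives at r6c4, so r6c4=4.
Step 27. [r3c7∈{7}] r3c7 has the single candidate 7, so r3c7=7.
Step 28. [r6c2∈{3}] r6c2 has the single candidate 3. So r6c2=3.
Step 29. [r5c2∈{1}] only 1 remains possible at r5c2, so r5c2=1.
Step 30. [r8c5∈{7}] r8c5 has the single candidate 7, so r8c5=7.
Step 31. [r4c9∈{8}] nothing but 8 survives at r4c9 ⇒ r4c9=8.
Step 32. [r3c9∈{4}] r3c9's peers cover all but 4. So r3c9=4.
Step 33. [r9c6∈{6}] r9c6 is down to just 6. So r9c6=6.
Step 34. [r4c4∈{1}] r4c4 is down to just 1, so r4c4=1.

Answer: 9 2 3 7 1 4 5 8 6 / 7 4 1 5 6 8 2 9 3 / 5 8 6 2 3 9 7 1 4 / 6 7 9 1 2 3 4 5 8 / 4 1 5 6 8 7 9 3 2 / 2 3 8 4 9 5 1 6 7 / 3 9 4 8 5 2 6 7 1 / 8 6 2 9 7 1 3 4 5 / 1 5 7 3 4 6 8 2 9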